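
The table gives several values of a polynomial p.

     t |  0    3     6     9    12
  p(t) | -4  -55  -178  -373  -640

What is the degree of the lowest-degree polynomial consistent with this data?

2

Forward differences of the values at t = 0, 3, 6, 9, 12:
  p  : -4  -55  -178  -373  -640
  Δ  : -51  -123  -195  -267
  Δ^2: -72  -72  -72
  Δ^3: 0  0
  Δ^4: 0
The second differences are constant (-72) and nonzero, while all higher differences vanish, so the minimal degree is 2.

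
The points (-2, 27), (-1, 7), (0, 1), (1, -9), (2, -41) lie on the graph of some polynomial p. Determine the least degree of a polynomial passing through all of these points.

Forward differences of the values at n = -2, -1, 0, 1, 2:
  p  : 27  7  1  -9  -41
  Δ  : -20  -6  -10  -32
  Δ^2: 14  -4  -22
  Δ^3: -18  -18
  Δ^4: 0
The third differences are constant (-18) and nonzero, while all higher differences vanish, so the minimal degree is 3.

3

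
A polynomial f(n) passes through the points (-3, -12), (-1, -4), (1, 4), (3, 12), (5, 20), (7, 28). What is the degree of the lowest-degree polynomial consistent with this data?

1

Forward differences of the values at n = -3, -1, 1, 3, 5, 7:
  f  : -12  -4  4  12  20  28
  Δ  : 8  8  8  8  8
  Δ^2: 0  0  0  0
  Δ^3: 0  0  0
  Δ^4: 0  0
  Δ^5: 0
The first differences are constant (8) and nonzero, while all higher differences vanish, so the minimal degree is 1.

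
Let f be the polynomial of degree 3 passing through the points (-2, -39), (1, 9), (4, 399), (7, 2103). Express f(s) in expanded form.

f(s) = 6s^3 + s^2 - s + 3

Write f(s) = as^3 + bs^2 + cs + d. Substituting each data point gives a linear system:
  -8a + 4b - 2c + d = -39
  a + b + c + d = 9
  64a + 16b + 4c + d = 399
  343a + 49b + 7c + d = 2103
Solving the system yields a = 6, b = 1, c = -1, d = 3.
So f(s) = 6s^3 + s^2 - s + 3.
Check: f(7) = 2103. ✓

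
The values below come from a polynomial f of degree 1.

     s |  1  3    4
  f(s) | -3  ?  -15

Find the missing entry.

The 2 known points determine the degree-1 polynomial uniquely.
Write f(s) = as + b. Substituting each data point gives a linear system:
  a + b = -3
  4a + b = -15
Solving the system yields a = -4, b = 1.
So f(s) = -4s + 1.
Then f(3) = -11.

-11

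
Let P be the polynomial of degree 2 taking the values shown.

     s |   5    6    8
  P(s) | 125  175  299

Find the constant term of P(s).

-5

Write P(s) = as^2 + bs + c. Substituting each data point gives a linear system:
  25a + 5b + c = 125
  36a + 6b + c = 175
  64a + 8b + c = 299
Solving the system yields a = 4, b = 6, c = -5.
So P(s) = 4s^2 + 6s - 5.
The constant term is -5.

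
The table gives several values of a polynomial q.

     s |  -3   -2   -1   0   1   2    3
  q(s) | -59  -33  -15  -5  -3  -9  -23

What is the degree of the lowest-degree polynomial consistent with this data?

Forward differences of the values at s = -3, -2, -1, 0, 1, 2, 3:
  q  : -59  -33  -15  -5  -3  -9  -23
  Δ  : 26  18  10  2  -6  -14
  Δ^2: -8  -8  -8  -8  -8
  Δ^3: 0  0  0  0
  Δ^4: 0  0  0
  Δ^5: 0  0
  Δ^6: 0
The second differences are constant (-8) and nonzero, while all higher differences vanish, so the minimal degree is 2.

2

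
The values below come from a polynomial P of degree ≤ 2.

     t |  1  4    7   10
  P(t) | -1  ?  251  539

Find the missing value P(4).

The 3 known points determine the degree-2 polynomial uniquely.
Write P(t) = at^2 + bt + c. Substituting each data point gives a linear system:
  a + b + c = -1
  49a + 7b + c = 251
  100a + 10b + c = 539
Solving the system yields a = 6, b = -6, c = -1.
So P(t) = 6t² - 6t - 1.
Then P(4) = 71.

71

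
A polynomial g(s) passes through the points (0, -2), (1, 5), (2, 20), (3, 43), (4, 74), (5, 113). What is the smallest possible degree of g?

2

Forward differences of the values at s = 0, 1, 2, 3, 4, 5:
  g  : -2  5  20  43  74  113
  Δ  : 7  15  23  31  39
  Δ^2: 8  8  8  8
  Δ^3: 0  0  0
  Δ^4: 0  0
  Δ^5: 0
The second differences are constant (8) and nonzero, while all higher differences vanish, so the minimal degree is 2.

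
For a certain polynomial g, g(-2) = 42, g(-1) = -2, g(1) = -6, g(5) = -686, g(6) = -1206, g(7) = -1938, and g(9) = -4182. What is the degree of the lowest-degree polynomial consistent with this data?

Divided differences on the nodes -2, -1, 1, 5, 6, 7, 9:
  order 0: 42  -2  -6  -686  -1206  -1938  -4182
  order 1: -44  -2  -170  -520  -732  -1122
  order 2: 14  -28  -70  -106  -130
  order 3: -6  -6  -6  -6
  order 4: 0  0  0
  order 5: 0  0
  order 6: 0
The order-3 divided differences are all -6 (nonzero) and every higher order vanishes, so the data lies on a polynomial of degree exactly 3.

3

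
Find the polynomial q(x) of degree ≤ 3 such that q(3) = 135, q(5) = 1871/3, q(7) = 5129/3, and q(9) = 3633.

Write q(x) = ax^3 + bx^2 + cx + d. Substituting each data point gives a linear system:
  27a + 9b + 3c + d = 135
  125a + 25b + 5c + d = 1871/3
  343a + 49b + 7c + d = 5129/3
  729a + 81b + 9c + d = 3633
Solving the system yields a = 5, b = -1/3, c = 2, d = -3.
So q(x) = 5x³ - (1/3)x² + 2x - 3.
Check: q(9) = 3633. ✓

q(x) = 5x^3 - (1/3)x^2 + 2x - 3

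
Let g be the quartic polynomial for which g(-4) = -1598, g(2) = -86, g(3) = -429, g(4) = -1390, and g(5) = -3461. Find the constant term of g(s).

Write g(s) = as^4 + bs^3 + cs^2 + ds + e. Substituting each data point gives a linear system:
  256a - 64b + 16c - 4d + e = -1598
  16a + 8b + 4c + 2d + e = -86
  81a + 27b + 9c + 3d + e = -429
  256a + 64b + 16c + 4d + e = -1390
  625a + 125b + 25c + 5d + e = -3461
Solving the system yields a = -6, b = 2, c = 3, d = -6, e = -6.
So g(s) = -6s^4 + 2s^3 + 3s^2 - 6s - 6.
The constant term is -6.

-6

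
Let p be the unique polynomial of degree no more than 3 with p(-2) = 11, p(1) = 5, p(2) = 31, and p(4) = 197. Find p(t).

p(t) = 2t^3 + 5t^2 - 3t + 1

Write p(t) = at^3 + bt^2 + ct + d. Substituting each data point gives a linear system:
  -8a + 4b - 2c + d = 11
  a + b + c + d = 5
  8a + 4b + 2c + d = 31
  64a + 16b + 4c + d = 197
Solving the system yields a = 2, b = 5, c = -3, d = 1.
So p(t) = 2t^3 + 5t^2 - 3t + 1.
Check: p(1) = 5. ✓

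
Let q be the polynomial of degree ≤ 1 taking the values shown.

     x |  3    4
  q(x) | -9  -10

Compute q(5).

-11

Write q(x) = ax + b. Substituting each data point gives a linear system:
  3a + b = -9
  4a + b = -10
Solving the system yields a = -1, b = -6.
So q(x) = -x - 6.
Then q(5) = -11.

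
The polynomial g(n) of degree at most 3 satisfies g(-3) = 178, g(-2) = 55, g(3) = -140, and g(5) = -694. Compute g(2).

-37

Using the Lagrange interpolation formula with nodes -3, -2, 3, 5:
  L_0(n) = (n + 2)(n - 3)(n - 5) / -48
  L_1(n) = (n + 3)(n - 3)(n - 5) / 35
  L_2(n) = (n + 3)(n + 2)(n - 5) / -60
  L_3(n) = (n + 3)(n + 2)(n - 3) / 112
Then g(n) = 178·L_0(n) + 55·L_1(n) - 140·L_2(n) - 694·L_3(n).
Expanding and collecting terms gives g(n) = -6n^3 + 2n^2 + n + 1.
Evaluating at n = 2: g(2) = -37.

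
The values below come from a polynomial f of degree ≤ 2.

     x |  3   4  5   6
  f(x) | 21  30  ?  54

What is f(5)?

On equispaced nodes a degree-2 polynomial has vanishing third forward difference, so
  - f(3) + 3·f(4) - 3·f(5) + f(6) = 0.
Substituting the known values and solving for f(5):
  -3·f(5) = -123
  f(5) = 41.

41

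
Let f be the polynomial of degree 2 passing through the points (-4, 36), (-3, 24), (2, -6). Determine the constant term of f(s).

Write f(s) = as^2 + bs + c. Substituting each data point gives a linear system:
  16a - 4b + c = 36
  9a - 3b + c = 24
  4a + 2b + c = -6
Solving the system yields a = 1, b = -5, c = 0.
So f(s) = s^2 - 5s.
The constant term is 0.

0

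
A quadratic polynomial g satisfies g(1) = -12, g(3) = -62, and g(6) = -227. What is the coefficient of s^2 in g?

Write g(s) = as^2 + bs + c. Substituting each data point gives a linear system:
  a + b + c = -12
  9a + 3b + c = -62
  36a + 6b + c = -227
Solving the system yields a = -6, b = -1, c = -5.
So g(s) = -6s² - s - 5.
The leading coefficient is -6.

-6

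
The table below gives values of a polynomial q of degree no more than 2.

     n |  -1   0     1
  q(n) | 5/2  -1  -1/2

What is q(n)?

q(n) = 2n^2 - (3/2)n - 1

Write q(n) = an^2 + bn + c. Substituting each data point gives a linear system:
  a - b + c = 5/2
  c = -1
  a + b + c = -1/2
Solving the system yields a = 2, b = -3/2, c = -1.
So q(n) = 2n² - (3/2)n - 1.
Check: q(-1) = 5/2. ✓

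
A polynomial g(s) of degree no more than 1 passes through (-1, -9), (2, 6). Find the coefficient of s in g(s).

5

Write g(s) = as + b. Substituting each data point gives a linear system:
  -a + b = -9
  2a + b = 6
Solving the system yields a = 5, b = -4.
So g(s) = 5s - 4.
The leading coefficient is 5.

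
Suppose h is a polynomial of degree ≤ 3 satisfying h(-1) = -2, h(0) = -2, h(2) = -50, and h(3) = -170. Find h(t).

Write h(t) = at^3 + bt^2 + ct + d. Substituting each data point gives a linear system:
  -a + b - c + d = -2
  d = -2
  8a + 4b + 2c + d = -50
  27a + 9b + 3c + d = -170
Solving the system yields a = -6, b = -2, c = 4, d = -2.
So h(t) = -6t^3 - 2t^2 + 4t - 2.
Check: h(-1) = -2. ✓

h(t) = -6t^3 - 2t^2 + 4t - 2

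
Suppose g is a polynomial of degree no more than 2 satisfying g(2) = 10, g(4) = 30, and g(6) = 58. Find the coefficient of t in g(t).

Write g(t) = at^2 + bt + c. Substituting each data point gives a linear system:
  4a + 2b + c = 10
  16a + 4b + c = 30
  36a + 6b + c = 58
Solving the system yields a = 1, b = 4, c = -2.
So g(t) = t^2 + 4t - 2.
The coefficient of t is 4.

4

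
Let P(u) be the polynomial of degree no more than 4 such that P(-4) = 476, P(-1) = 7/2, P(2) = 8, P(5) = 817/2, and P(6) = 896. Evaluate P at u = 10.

7896

Using the Lagrange interpolation formula with nodes -4, -1, 2, 5, 6:
  L_0(u) = (u + 1)(u - 2)(u - 5)(u - 6) / 1620
  L_1(u) = (u + 4)(u - 2)(u - 5)(u - 6) / -378
  L_2(u) = (u + 4)(u + 1)(u - 5)(u - 6) / 216
  L_3(u) = (u + 4)(u + 1)(u - 2)(u - 6) / -162
  L_4(u) = (u + 4)(u + 1)(u - 2)(u - 5) / 280
Then P(u) = 476·L_0(u) + 7/2·L_1(u) + 8·L_2(u) + 817/2·L_3(u) + 896·L_4(u).
Expanding and collecting terms gives P(u) = u^4 - (5/2)u^3 + 4u^2 - 4.
Evaluating at u = 10: P(10) = 7896.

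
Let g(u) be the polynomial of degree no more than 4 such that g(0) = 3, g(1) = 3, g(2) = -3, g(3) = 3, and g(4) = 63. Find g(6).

Forward differences of the values at u = 0, 1, 2, 3, 4:
  g  : 3  3  -3  3  63
  Δ  : 0  -6  6  60
  Δ^2: -6  12  54
  Δ^3: 18  42
  Δ^4: 24
The fourth differences are constant, confirming degree 4.
Interpolating (Newton forward form) and evaluating at u = 6 gives g(6) = 633.

633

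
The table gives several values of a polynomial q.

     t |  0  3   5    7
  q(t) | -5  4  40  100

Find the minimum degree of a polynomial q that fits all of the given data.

Divided differences on the nodes 0, 3, 5, 7:
  order 0: -5  4  40  100
  order 1: 3  18  30
  order 2: 3  3
  order 3: 0
The order-2 divided differences are all 3 (nonzero) and every higher order vanishes, so the data lies on a polynomial of degree exactly 2.

2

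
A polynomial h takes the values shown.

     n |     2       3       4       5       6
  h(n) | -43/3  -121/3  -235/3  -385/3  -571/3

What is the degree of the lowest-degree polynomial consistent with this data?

Forward differences of the values at n = 2, 3, 4, 5, 6:
  h  : -43/3  -121/3  -235/3  -385/3  -571/3
  Δ  : -26  -38  -50  -62
  Δ^2: -12  -12  -12
  Δ^3: 0  0
  Δ^4: 0
The second differences are constant (-12) and nonzero, while all higher differences vanish, so the minimal degree is 2.

2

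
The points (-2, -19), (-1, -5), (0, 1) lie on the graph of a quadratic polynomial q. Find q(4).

-55

Forward differences of the values at s = -2, -1, 0:
  q  : -19  -5  1
  Δ  : 14  6
  Δ^2: -8
The second differences are constant, confirming degree 2.
Interpolating (Newton forward form) and evaluating at s = 4 gives q(4) = -55.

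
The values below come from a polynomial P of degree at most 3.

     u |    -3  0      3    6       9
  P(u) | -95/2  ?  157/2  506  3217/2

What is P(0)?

On equispaced nodes a degree-3 polynomial has vanishing fourth forward difference, so
  P(-3) - 4·P(0) + 6·P(3) - 4·P(6) + P(9) = 0.
Substituting the known values and solving for P(0):
  -4·P(0) = -8
  P(0) = 2.

2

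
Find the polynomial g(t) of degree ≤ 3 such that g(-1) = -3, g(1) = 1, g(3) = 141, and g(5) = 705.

g(t) = 6t^3 - t^2 - 4t

Write g(t) = at^3 + bt^2 + ct + d. Substituting each data point gives a linear system:
  -a + b - c + d = -3
  a + b + c + d = 1
  27a + 9b + 3c + d = 141
  125a + 25b + 5c + d = 705
Solving the system yields a = 6, b = -1, c = -4, d = 0.
So g(t) = 6t³ - t² - 4t.
Check: g(5) = 705. ✓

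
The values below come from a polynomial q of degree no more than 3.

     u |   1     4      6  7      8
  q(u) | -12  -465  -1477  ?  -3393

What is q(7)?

-2304

The 4 known points determine the degree-3 polynomial uniquely.
Write q(u) = au^3 + bu^2 + cu + d. Substituting each data point gives a linear system:
  a + b + c + d = -12
  64a + 16b + 4c + d = -465
  216a + 36b + 6c + d = -1477
  512a + 64b + 8c + d = -3393
Solving the system yields a = -6, b = -5, c = 0, d = -1.
So q(u) = -6u^3 - 5u^2 - 1.
Then q(7) = -2304.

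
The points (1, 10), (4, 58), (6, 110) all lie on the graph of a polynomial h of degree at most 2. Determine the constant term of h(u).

2

Write h(u) = au^2 + bu + c. Substituting each data point gives a linear system:
  a + b + c = 10
  16a + 4b + c = 58
  36a + 6b + c = 110
Solving the system yields a = 2, b = 6, c = 2.
So h(u) = 2u² + 6u + 2.
The constant term is 2.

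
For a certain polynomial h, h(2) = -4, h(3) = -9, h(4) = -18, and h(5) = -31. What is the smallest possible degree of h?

Forward differences of the values at u = 2, 3, 4, 5:
  h  : -4  -9  -18  -31
  Δ  : -5  -9  -13
  Δ^2: -4  -4
  Δ^3: 0
The second differences are constant (-4) and nonzero, while all higher differences vanish, so the minimal degree is 2.

2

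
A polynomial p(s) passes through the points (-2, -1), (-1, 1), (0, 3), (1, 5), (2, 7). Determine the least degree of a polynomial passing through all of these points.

Forward differences of the values at s = -2, -1, 0, 1, 2:
  p  : -1  1  3  5  7
  Δ  : 2  2  2  2
  Δ^2: 0  0  0
  Δ^3: 0  0
  Δ^4: 0
The first differences are constant (2) and nonzero, while all higher differences vanish, so the minimal degree is 1.

1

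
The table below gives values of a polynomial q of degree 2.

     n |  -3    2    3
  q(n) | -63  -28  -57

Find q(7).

Using the Lagrange interpolation formula with nodes -3, 2, 3:
  L_0(n) = (n - 2)(n - 3) / 30
  L_1(n) = (n + 3)(n - 3) / -5
  L_2(n) = (n + 3)(n - 2) / 6
Then q(n) = -63·L_0(n) - 28·L_1(n) - 57·L_2(n).
Expanding and collecting terms gives q(n) = -6n^2 + n - 6.
Evaluating at n = 7: q(7) = -293.

-293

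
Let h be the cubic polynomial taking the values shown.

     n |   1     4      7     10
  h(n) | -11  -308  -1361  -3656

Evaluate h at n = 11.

Using the Lagrange interpolation formula with nodes 1, 4, 7, 10:
  L_0(n) = (n - 4)(n - 7)(n - 10) / -162
  L_1(n) = (n - 1)(n - 7)(n - 10) / 54
  L_2(n) = (n - 1)(n - 4)(n - 10) / -54
  L_3(n) = (n - 1)(n - 4)(n - 7) / 162
Then h(n) = -11·L_0(n) - 308·L_1(n) - 1361·L_2(n) - 3656·L_3(n).
Expanding and collecting terms gives h(n) = -3n^3 - 6n^2 - 6n + 4.
Evaluating at n = 11: h(11) = -4781.

-4781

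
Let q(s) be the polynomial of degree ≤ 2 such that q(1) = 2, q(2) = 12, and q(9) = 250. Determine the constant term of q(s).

Write q(s) = as^2 + bs + c. Substituting each data point gives a linear system:
  a + b + c = 2
  4a + 2b + c = 12
  81a + 9b + c = 250
Solving the system yields a = 3, b = 1, c = -2.
So q(s) = 3s² + s - 2.
The constant term is -2.

-2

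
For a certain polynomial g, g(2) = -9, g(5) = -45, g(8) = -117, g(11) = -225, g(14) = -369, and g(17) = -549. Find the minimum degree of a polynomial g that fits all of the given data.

2

Forward differences of the values at t = 2, 5, 8, 11, 14, 17:
  g  : -9  -45  -117  -225  -369  -549
  Δ  : -36  -72  -108  -144  -180
  Δ^2: -36  -36  -36  -36
  Δ^3: 0  0  0
  Δ^4: 0  0
  Δ^5: 0
The second differences are constant (-36) and nonzero, while all higher differences vanish, so the minimal degree is 2.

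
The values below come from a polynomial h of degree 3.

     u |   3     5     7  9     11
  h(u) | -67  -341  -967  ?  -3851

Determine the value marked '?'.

The 4 known points determine the degree-3 polynomial uniquely.
Write h(u) = au^3 + bu^2 + cu + d. Substituting each data point gives a linear system:
  27a + 9b + 3c + d = -67
  125a + 25b + 5c + d = -341
  343a + 49b + 7c + d = -967
  1331a + 121b + 11c + d = -3851
Solving the system yields a = -3, b = 1, c = 2, d = -1.
So h(u) = -3u^3 + u^2 + 2u - 1.
Then h(9) = -2089.

-2089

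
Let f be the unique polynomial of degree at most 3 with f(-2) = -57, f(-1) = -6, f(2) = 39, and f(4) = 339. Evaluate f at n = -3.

Using the Lagrange interpolation formula with nodes -2, -1, 2, 4:
  L_0(n) = (n + 1)(n - 2)(n - 4) / -24
  L_1(n) = (n + 2)(n - 2)(n - 4) / 15
  L_2(n) = (n + 2)(n + 1)(n - 4) / -24
  L_3(n) = (n + 2)(n + 1)(n - 2) / 60
Then f(n) = -57·L_0(n) - 6·L_1(n) + 39·L_2(n) + 339·L_3(n).
Expanding and collecting terms gives f(n) = 6n^3 - 3n^2 + 3.
Evaluating at n = -3: f(-3) = -186.

-186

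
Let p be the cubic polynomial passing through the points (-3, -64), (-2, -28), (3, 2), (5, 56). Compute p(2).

-4

Write p(s) = as^3 + bs^2 + cs + d. Substituting each data point gives a linear system:
  -27a + 9b - 3c + d = -64
  -8a + 4b - 2c + d = -28
  27a + 9b + 3c + d = 2
  125a + 25b + 5c + d = 56
Solving the system yields a = 1, b = -3, c = 2, d = -4.
So p(s) = s^3 - 3s^2 + 2s - 4.
Then p(2) = -4.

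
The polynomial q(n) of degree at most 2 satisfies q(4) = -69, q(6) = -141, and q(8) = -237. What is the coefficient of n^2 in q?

-3

Write q(n) = an^2 + bn + c. Substituting each data point gives a linear system:
  16a + 4b + c = -69
  36a + 6b + c = -141
  64a + 8b + c = -237
Solving the system yields a = -3, b = -6, c = 3.
So q(n) = -3n^2 - 6n + 3.
The leading coefficient is -3.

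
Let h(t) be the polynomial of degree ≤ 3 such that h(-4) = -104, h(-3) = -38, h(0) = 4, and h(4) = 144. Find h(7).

732

Write h(t) = at^3 + bt^2 + ct + d. Substituting each data point gives a linear system:
  -64a + 16b - 4c + d = -104
  -27a + 9b - 3c + d = -38
  d = 4
  64a + 16b + 4c + d = 144
Solving the system yields a = 2, b = 1, c = -1, d = 4.
So h(t) = 2t³ + t² - t + 4.
Then h(7) = 732.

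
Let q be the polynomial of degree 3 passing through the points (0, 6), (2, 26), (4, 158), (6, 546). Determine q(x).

Write q(x) = ax^3 + bx^2 + cx + d. Substituting each data point gives a linear system:
  d = 6
  8a + 4b + 2c + d = 26
  64a + 16b + 4c + d = 158
  216a + 36b + 6c + d = 546
Solving the system yields a = 3, b = -4, c = 6, d = 6.
So q(x) = 3x^3 - 4x^2 + 6x + 6.
Check: q(6) = 546. ✓

q(x) = 3x^3 - 4x^2 + 6x + 6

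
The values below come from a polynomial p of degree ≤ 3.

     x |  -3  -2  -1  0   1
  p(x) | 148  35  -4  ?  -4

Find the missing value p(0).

The 4 known points determine the degree-3 polynomial uniquely.
Write p(x) = ax^3 + bx^2 + cx + d. Substituting each data point gives a linear system:
  -27a + 9b - 3c + d = 148
  -8a + 4b - 2c + d = 35
  -a + b - c + d = -4
  a + b + c + d = -4
Solving the system yields a = -6, b = 1, c = 6, d = -5.
So p(x) = -6x^3 + x^2 + 6x - 5.
Then p(0) = -5.

-5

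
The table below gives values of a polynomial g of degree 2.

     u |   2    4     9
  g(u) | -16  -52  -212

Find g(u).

Write g(u) = au^2 + bu + c. Substituting each data point gives a linear system:
  4a + 2b + c = -16
  16a + 4b + c = -52
  81a + 9b + c = -212
Solving the system yields a = -2, b = -6, c = 4.
So g(u) = -2u^2 - 6u + 4.
Check: g(9) = -212. ✓

g(u) = -2u^2 - 6u + 4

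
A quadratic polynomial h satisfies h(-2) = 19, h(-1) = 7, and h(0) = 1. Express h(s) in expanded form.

Using the Lagrange interpolation formula with nodes -2, -1, 0:
  L_0(s) = (s + 1)s / 2
  L_1(s) = (s + 2)s / -1
  L_2(s) = (s + 2)(s + 1) / 2
Then h(s) = 19·L_0(s) + 7·L_1(s) + 1·L_2(s).
Expanding and collecting terms gives h(s) = 3s² - 3s + 1.
Check: h(-1) = 7. ✓

h(s) = 3s^2 - 3s + 1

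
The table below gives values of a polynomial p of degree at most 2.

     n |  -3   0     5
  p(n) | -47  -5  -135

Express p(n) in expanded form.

p(n) = -5n^2 - n - 5

Using the Lagrange interpolation formula with nodes -3, 0, 5:
  L_0(n) = n(n - 5) / 24
  L_1(n) = (n + 3)(n - 5) / -15
  L_2(n) = (n + 3)n / 40
Then p(n) = -47·L_0(n) - 5·L_1(n) - 135·L_2(n).
Expanding and collecting terms gives p(n) = -5n^2 - n - 5.
Check: p(0) = -5. ✓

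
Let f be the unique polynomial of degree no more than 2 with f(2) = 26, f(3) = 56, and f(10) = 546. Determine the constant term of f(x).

-4

Write f(x) = ax^2 + bx + c. Substituting each data point gives a linear system:
  4a + 2b + c = 26
  9a + 3b + c = 56
  100a + 10b + c = 546
Solving the system yields a = 5, b = 5, c = -4.
So f(x) = 5x^2 + 5x - 4.
The constant term is -4.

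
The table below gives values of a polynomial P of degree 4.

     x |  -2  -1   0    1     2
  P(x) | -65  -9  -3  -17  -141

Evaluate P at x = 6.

-7737

Write P(x) = ax^4 + bx^3 + cx^2 + dx + e. Substituting each data point gives a linear system:
  16a - 8b + 4c - 2d + e = -65
  a - b + c - d + e = -9
  e = -3
  a + b + c + d + e = -17
  16a + 8b + 4c + 2d + e = -141
Solving the system yields a = -5, b = -5, c = -5, d = 1, e = -3.
So P(x) = -5x⁴ - 5x³ - 5x² + x - 3.
Then P(6) = -7737.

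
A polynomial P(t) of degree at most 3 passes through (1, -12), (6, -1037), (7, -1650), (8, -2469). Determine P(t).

Using the Lagrange interpolation formula with nodes 1, 6, 7, 8:
  L_0(t) = (t - 6)(t - 7)(t - 8) / -210
  L_1(t) = (t - 1)(t - 7)(t - 8) / 10
  L_2(t) = (t - 1)(t - 6)(t - 8) / -6
  L_3(t) = (t - 1)(t - 6)(t - 7) / 14
Then P(t) = -12·L_0(t) - 1037·L_1(t) - 1650·L_2(t) - 2469·L_3(t).
Expanding and collecting terms gives P(t) = -5t^3 + 2t^2 - 4t - 5.
Check: P(8) = -2469. ✓

P(t) = -5t^3 + 2t^2 - 4t - 5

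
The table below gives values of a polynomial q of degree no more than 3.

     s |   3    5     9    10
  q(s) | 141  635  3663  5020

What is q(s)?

Write q(s) = as^3 + bs^2 + cs + d. Substituting each data point gives a linear system:
  27a + 9b + 3c + d = 141
  125a + 25b + 5c + d = 635
  729a + 81b + 9c + d = 3663
  1000a + 100b + 10c + d = 5020
Solving the system yields a = 5, b = 0, c = 2, d = 0.
So q(s) = 5s^3 + 2s.
Check: q(9) = 3663. ✓

q(s) = 5s^3 + 2s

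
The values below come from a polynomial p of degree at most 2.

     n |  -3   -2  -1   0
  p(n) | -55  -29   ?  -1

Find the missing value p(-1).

-11

The 3 known points determine the degree-2 polynomial uniquely.
Write p(n) = an^2 + bn + c. Substituting each data point gives a linear system:
  9a - 3b + c = -55
  4a - 2b + c = -29
  c = -1
Solving the system yields a = -4, b = 6, c = -1.
So p(n) = -4n^2 + 6n - 1.
Then p(-1) = -11.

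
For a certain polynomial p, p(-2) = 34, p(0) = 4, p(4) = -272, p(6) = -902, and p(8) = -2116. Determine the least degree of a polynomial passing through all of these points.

3

Divided differences on the nodes -2, 0, 4, 6, 8:
  order 0: 34  4  -272  -902  -2116
  order 1: -15  -69  -315  -607
  order 2: -9  -41  -73
  order 3: -4  -4
  order 4: 0
The order-3 divided differences are all -4 (nonzero) and every higher order vanishes, so the data lies on a polynomial of degree exactly 3.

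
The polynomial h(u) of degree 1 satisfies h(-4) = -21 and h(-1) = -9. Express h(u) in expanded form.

h(u) = 4u - 5

Write h(u) = au + b. Substituting each data point gives a linear system:
  -4a + b = -21
  -a + b = -9
Solving the system yields a = 4, b = -5.
So h(u) = 4u - 5.
Check: h(-1) = -9. ✓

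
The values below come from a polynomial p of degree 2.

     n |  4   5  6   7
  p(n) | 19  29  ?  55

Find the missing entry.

41

The 3 known points determine the degree-2 polynomial uniquely.
Write p(n) = an^2 + bn + c. Substituting each data point gives a linear system:
  16a + 4b + c = 19
  25a + 5b + c = 29
  49a + 7b + c = 55
Solving the system yields a = 1, b = 1, c = -1.
So p(n) = n² + n - 1.
Then p(6) = 41.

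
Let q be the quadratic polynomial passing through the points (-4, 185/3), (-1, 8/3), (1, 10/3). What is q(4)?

Write q(s) = as^2 + bs + c. Substituting each data point gives a linear system:
  16a - 4b + c = 185/3
  a - b + c = 8/3
  a + b + c = 10/3
Solving the system yields a = 4, b = 1/3, c = -1.
So q(s) = 4s² + (1/3)s - 1.
Then q(4) = 193/3.

193/3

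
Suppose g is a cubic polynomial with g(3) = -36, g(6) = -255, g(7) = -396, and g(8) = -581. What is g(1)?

Write g(t) = at^3 + bt^2 + ct + d. Substituting each data point gives a linear system:
  27a + 9b + 3c + d = -36
  216a + 36b + 6c + d = -255
  343a + 49b + 7c + d = -396
  512a + 64b + 8c + d = -581
Solving the system yields a = -1, b = -1, c = -1, d = 3.
So g(t) = -t^3 - t^2 - t + 3.
Then g(1) = 0.

0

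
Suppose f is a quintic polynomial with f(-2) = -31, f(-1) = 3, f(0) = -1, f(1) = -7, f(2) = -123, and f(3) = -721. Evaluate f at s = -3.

Write f(s) = as^5 + bs^4 + cs^3 + ds^2 + es + k. Substituting each data point gives a linear system:
  -32a + 16b - 8c + 4d - 2e + k = -31
  -a + b - c + d - e + k = 3
  k = -1
  a + b + c + d + e + k = -7
  32a + 16b + 8c + 4d + 2e + k = -123
  243a + 81b + 27c + 9d + 3e + k = -721
Solving the system yields a = -1, b = -6, c = -1, d = 5, e = -3, k = -1.
So f(s) = -s⁵ - 6s⁴ - s³ + 5s² - 3s - 1.
Then f(-3) = -163.

-163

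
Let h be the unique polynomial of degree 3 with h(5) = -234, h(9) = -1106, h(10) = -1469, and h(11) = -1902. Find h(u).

Using the Lagrange interpolation formula with nodes 5, 9, 10, 11:
  L_0(u) = (u - 9)(u - 10)(u - 11) / -120
  L_1(u) = (u - 5)(u - 10)(u - 11) / 8
  L_2(u) = (u - 5)(u - 9)(u - 11) / -5
  L_3(u) = (u - 5)(u - 9)(u - 10) / 12
Then h(u) = -234·L_0(u) - 1106·L_1(u) - 1469·L_2(u) - 1902·L_3(u).
Expanding and collecting terms gives h(u) = -u³ - 5u² + 3u + 1.
Check: h(9) = -1106. ✓

h(u) = -u^3 - 5u^2 + 3u + 1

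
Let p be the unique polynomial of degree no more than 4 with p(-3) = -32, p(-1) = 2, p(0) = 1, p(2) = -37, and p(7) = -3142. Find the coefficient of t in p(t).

-1

Write p(t) = at^4 + bt^3 + ct^2 + dt + e. Substituting each data point gives a linear system:
  81a - 27b + 9c - 3d + e = -32
  a - b + c - d + e = 2
  e = 1
  16a + 8b + 4c + 2d + e = -37
  2401a + 343b + 49c + 7d + e = -3142
Solving the system yields a = -1, b = -2, c = -1, d = -1, e = 1.
So p(t) = -t⁴ - 2t³ - t² - t + 1.
The coefficient of t is -1.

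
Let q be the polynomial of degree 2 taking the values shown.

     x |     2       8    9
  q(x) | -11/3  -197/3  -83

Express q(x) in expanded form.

Write q(x) = ax^2 + bx + c. Substituting each data point gives a linear system:
  4a + 2b + c = -11/3
  64a + 8b + c = -197/3
  81a + 9b + c = -83
Solving the system yields a = -1, b = -1/3, c = 1.
So q(x) = -x^2 - (1/3)x + 1.
Check: q(2) = -11/3. ✓

q(x) = -x^2 - (1/3)x + 1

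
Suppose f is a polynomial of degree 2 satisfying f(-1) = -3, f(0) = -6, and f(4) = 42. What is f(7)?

141

Using the Lagrange interpolation formula with nodes -1, 0, 4:
  L_0(n) = n(n - 4) / 5
  L_1(n) = (n + 1)(n - 4) / -4
  L_2(n) = (n + 1)n / 20
Then f(n) = -3·L_0(n) - 6·L_1(n) + 42·L_2(n).
Expanding and collecting terms gives f(n) = 3n² - 6.
Evaluating at n = 7: f(7) = 141.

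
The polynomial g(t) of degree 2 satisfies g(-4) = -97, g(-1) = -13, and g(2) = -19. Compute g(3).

-41

Write g(t) = at^2 + bt + c. Substituting each data point gives a linear system:
  16a - 4b + c = -97
  a - b + c = -13
  4a + 2b + c = -19
Solving the system yields a = -5, b = 3, c = -5.
So g(t) = -5t^2 + 3t - 5.
Then g(3) = -41.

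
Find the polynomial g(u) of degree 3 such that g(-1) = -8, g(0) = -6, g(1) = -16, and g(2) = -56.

g(u) = -3u^3 - 6u^2 - u - 6

Using the Lagrange interpolation formula with nodes -1, 0, 1, 2:
  L_0(u) = u(u - 1)(u - 2) / -6
  L_1(u) = (u + 1)(u - 1)(u - 2) / 2
  L_2(u) = (u + 1)u(u - 2) / -2
  L_3(u) = (u + 1)u(u - 1) / 6
Then g(u) = -8·L_0(u) - 6·L_1(u) - 16·L_2(u) - 56·L_3(u).
Expanding and collecting terms gives g(u) = -3u^3 - 6u^2 - u - 6.
Check: g(2) = -56. ✓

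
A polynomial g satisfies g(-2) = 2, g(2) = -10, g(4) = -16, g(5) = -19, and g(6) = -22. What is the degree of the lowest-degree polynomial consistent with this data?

1

Divided differences on the nodes -2, 2, 4, 5, 6:
  order 0: 2  -10  -16  -19  -22
  order 1: -3  -3  -3  -3
  order 2: 0  0  0
  order 3: 0  0
  order 4: 0
The order-1 divided differences are all -3 (nonzero) and every higher order vanishes, so the data lies on a polynomial of degree exactly 1.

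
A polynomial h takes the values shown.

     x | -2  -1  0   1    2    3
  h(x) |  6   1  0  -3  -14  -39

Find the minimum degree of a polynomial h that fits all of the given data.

Forward differences of the values at x = -2, -1, 0, 1, 2, 3:
  h  : 6  1  0  -3  -14  -39
  Δ  : -5  -1  -3  -11  -25
  Δ^2: 4  -2  -8  -14
  Δ^3: -6  -6  -6
  Δ^4: 0  0
  Δ^5: 0
The third differences are constant (-6) and nonzero, while all higher differences vanish, so the minimal degree is 3.

3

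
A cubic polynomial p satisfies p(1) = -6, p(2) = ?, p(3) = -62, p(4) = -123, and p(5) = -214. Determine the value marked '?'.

-25

On equispaced nodes a degree-3 polynomial has vanishing fourth forward difference, so
  p(1) - 4·p(2) + 6·p(3) - 4·p(4) + p(5) = 0.
Substituting the known values and solving for p(2):
  -4·p(2) = 100
  p(2) = -25.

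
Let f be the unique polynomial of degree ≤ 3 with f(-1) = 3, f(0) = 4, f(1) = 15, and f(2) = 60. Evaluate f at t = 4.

Write f(t) = at^3 + bt^2 + ct + d. Substituting each data point gives a linear system:
  -a + b - c + d = 3
  d = 4
  a + b + c + d = 15
  8a + 4b + 2c + d = 60
Solving the system yields a = 4, b = 5, c = 2, d = 4.
So f(t) = 4t^3 + 5t^2 + 2t + 4.
Then f(4) = 348.

348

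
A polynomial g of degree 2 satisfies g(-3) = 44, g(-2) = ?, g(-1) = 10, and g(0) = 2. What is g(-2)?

On equispaced nodes a degree-2 polynomial has vanishing third forward difference, so
  - g(-3) + 3·g(-2) - 3·g(-1) + g(0) = 0.
Substituting the known values and solving for g(-2):
  3·g(-2) = 72
  g(-2) = 24.

24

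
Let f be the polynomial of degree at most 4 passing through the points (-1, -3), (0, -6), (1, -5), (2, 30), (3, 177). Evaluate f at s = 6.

2790

Forward differences of the values at s = -1, 0, 1, 2, 3:
  f  : -3  -6  -5  30  177
  Δ  : -3  1  35  147
  Δ^2: 4  34  112
  Δ^3: 30  78
  Δ^4: 48
The fourth differences are constant, confirming degree 4.
Interpolating (Newton forward form) and evaluating at s = 6 gives f(6) = 2790.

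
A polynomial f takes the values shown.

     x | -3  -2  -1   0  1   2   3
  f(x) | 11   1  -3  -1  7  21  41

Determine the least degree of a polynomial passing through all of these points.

Forward differences of the values at x = -3, -2, -1, 0, 1, 2, 3:
  f  : 11  1  -3  -1  7  21  41
  Δ  : -10  -4  2  8  14  20
  Δ^2: 6  6  6  6  6
  Δ^3: 0  0  0  0
  Δ^4: 0  0  0
  Δ^5: 0  0
  Δ^6: 0
The second differences are constant (6) and nonzero, while all higher differences vanish, so the minimal degree is 2.

2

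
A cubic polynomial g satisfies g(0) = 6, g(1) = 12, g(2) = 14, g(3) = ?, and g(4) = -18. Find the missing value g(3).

The 4 known points determine the degree-3 polynomial uniquely.
Write g(n) = an^3 + bn^2 + cn + d. Substituting each data point gives a linear system:
  d = 6
  a + b + c + d = 12
  8a + 4b + 2c + d = 14
  64a + 16b + 4c + d = -18
Solving the system yields a = -1, b = 1, c = 6, d = 6.
So g(n) = -n³ + n² + 6n + 6.
Then g(3) = 6.

6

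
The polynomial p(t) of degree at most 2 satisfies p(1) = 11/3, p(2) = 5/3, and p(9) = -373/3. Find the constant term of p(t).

Write p(t) = at^2 + bt + c. Substituting each data point gives a linear system:
  a + b + c = 11/3
  4a + 2b + c = 5/3
  81a + 9b + c = -373/3
Solving the system yields a = -2, b = 4, c = 5/3.
So p(t) = -2t^2 + 4t + 5/3.
The constant term is 5/3.

5/3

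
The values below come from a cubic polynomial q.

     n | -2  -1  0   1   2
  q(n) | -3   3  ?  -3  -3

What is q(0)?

The 4 known points determine the degree-3 polynomial uniquely.
Write q(n) = an^3 + bn^2 + cn + d. Substituting each data point gives a linear system:
  -8a + 4b - 2c + d = -3
  -a + b - c + d = 3
  a + b + c + d = -3
  8a + 4b + 2c + d = -3
Solving the system yields a = 1, b = -1, c = -4, d = 1.
So q(n) = n^3 - n^2 - 4n + 1.
Then q(0) = 1.

1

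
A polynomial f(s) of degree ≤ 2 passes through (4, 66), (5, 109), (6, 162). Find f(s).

f(s) = 5s^2 - 2s - 6

Write f(s) = as^2 + bs + c. Substituting each data point gives a linear system:
  16a + 4b + c = 66
  25a + 5b + c = 109
  36a + 6b + c = 162
Solving the system yields a = 5, b = -2, c = -6.
So f(s) = 5s² - 2s - 6.
Check: f(4) = 66. ✓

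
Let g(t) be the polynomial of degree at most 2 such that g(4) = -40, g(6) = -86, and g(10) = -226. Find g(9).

Using the Lagrange interpolation formula with nodes 4, 6, 10:
  L_0(t) = (t - 6)(t - 10) / 12
  L_1(t) = (t - 4)(t - 10) / -8
  L_2(t) = (t - 4)(t - 6) / 24
Then g(t) = -40·L_0(t) - 86·L_1(t) - 226·L_2(t).
Expanding and collecting terms gives g(t) = -2t^2 - 3t + 4.
Evaluating at t = 9: g(9) = -185.

-185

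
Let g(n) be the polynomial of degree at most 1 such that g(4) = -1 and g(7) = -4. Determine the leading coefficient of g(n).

-1

Write g(n) = an + b. Substituting each data point gives a linear system:
  4a + b = -1
  7a + b = -4
Solving the system yields a = -1, b = 3.
So g(n) = -n + 3.
The leading coefficient is -1.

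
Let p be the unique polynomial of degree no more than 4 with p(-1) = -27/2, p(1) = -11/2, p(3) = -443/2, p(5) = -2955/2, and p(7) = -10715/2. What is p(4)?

-1277/2

Write p(t) = at^4 + bt^3 + ct^2 + dt + e. Substituting each data point gives a linear system:
  a - b + c - d + e = -27/2
  a + b + c + d + e = -11/2
  81a + 27b + 9c + 3d + e = -443/2
  625a + 125b + 25c + 5d + e = -2955/2
  2401a + 343b + 49c + 7d + e = -10715/2
Solving the system yields a = -2, b = -1, c = -5, d = 5, e = -5/2.
So p(t) = -2t⁴ - t³ - 5t² + 5t - 5/2.
Then p(4) = -1277/2.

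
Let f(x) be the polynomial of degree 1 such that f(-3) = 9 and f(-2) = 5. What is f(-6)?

21

Using the Lagrange interpolation formula with nodes -3, -2:
  L_0(x) = (x + 2) / -1
  L_1(x) = (x + 3) / 1
Then f(x) = 9·L_0(x) + 5·L_1(x).
Expanding and collecting terms gives f(x) = -4x - 3.
Evaluating at x = -6: f(-6) = 21.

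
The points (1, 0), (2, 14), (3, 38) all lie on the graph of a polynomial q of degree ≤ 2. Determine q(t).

Write q(t) = at^2 + bt + c. Substituting each data point gives a linear system:
  a + b + c = 0
  4a + 2b + c = 14
  9a + 3b + c = 38
Solving the system yields a = 5, b = -1, c = -4.
So q(t) = 5t^2 - t - 4.
Check: q(1) = 0. ✓

q(t) = 5t^2 - t - 4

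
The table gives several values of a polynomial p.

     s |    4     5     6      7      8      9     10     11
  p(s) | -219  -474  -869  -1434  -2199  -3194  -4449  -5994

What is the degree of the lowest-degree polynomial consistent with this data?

Forward differences of the values at s = 4, 5, 6, 7, 8, 9, 10, 11:
  p  : -219  -474  -869  -1434  -2199  -3194  -4449  -5994
  Δ  : -255  -395  -565  -765  -995  -1255  -1545
  Δ^2: -140  -170  -200  -230  -260  -290
  Δ^3: -30  -30  -30  -30  -30
  Δ^4: 0  0  0  0
  Δ^5: 0  0  0
  Δ^6: 0  0
  Δ^7: 0
The third differences are constant (-30) and nonzero, while all higher differences vanish, so the minimal degree is 3.

3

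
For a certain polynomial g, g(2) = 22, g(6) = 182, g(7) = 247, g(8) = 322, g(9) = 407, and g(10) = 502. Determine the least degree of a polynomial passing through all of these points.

Divided differences on the nodes 2, 6, 7, 8, 9, 10:
  order 0: 22  182  247  322  407  502
  order 1: 40  65  75  85  95
  order 2: 5  5  5  5
  order 3: 0  0  0
  order 4: 0  0
  order 5: 0
The order-2 divided differences are all 5 (nonzero) and every higher order vanishes, so the data lies on a polynomial of degree exactly 2.

2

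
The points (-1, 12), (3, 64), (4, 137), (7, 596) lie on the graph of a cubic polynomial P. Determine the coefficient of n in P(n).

-6

Write P(n) = an^3 + bn^2 + cn + d. Substituting each data point gives a linear system:
  -a + b - c + d = 12
  27a + 9b + 3c + d = 64
  64a + 16b + 4c + d = 137
  343a + 49b + 7c + d = 596
Solving the system yields a = 1, b = 6, c = -6, d = 1.
So P(n) = n^3 + 6n^2 - 6n + 1.
The coefficient of n is -6.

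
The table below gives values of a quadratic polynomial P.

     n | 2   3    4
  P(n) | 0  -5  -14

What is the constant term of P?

Write P(n) = an^2 + bn + c. Substituting each data point gives a linear system:
  4a + 2b + c = 0
  9a + 3b + c = -5
  16a + 4b + c = -14
Solving the system yields a = -2, b = 5, c = -2.
So P(n) = -2n^2 + 5n - 2.
The constant term is -2.

-2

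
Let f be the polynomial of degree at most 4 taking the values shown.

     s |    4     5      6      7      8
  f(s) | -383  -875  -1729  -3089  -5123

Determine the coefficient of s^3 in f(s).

Write f(s) = as^4 + bs^3 + cs^2 + ds + e. Substituting each data point gives a linear system:
  256a + 64b + 16c + 4d + e = -383
  625a + 125b + 25c + 5d + e = -875
  1296a + 216b + 36c + 6d + e = -1729
  2401a + 343b + 49c + 7d + e = -3089
  4096a + 512b + 64c + 8d + e = -5123
Solving the system yields a = -1, b = -2, c = 0, d = -1, e = 5.
So f(s) = -s⁴ - 2s³ - s + 5.
The coefficient of s^3 is -2.

-2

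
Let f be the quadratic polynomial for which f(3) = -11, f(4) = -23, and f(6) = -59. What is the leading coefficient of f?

Write f(s) = as^2 + bs + c. Substituting each data point gives a linear system:
  9a + 3b + c = -11
  16a + 4b + c = -23
  36a + 6b + c = -59
Solving the system yields a = -2, b = 2, c = 1.
So f(s) = -2s^2 + 2s + 1.
The leading coefficient is -2.

-2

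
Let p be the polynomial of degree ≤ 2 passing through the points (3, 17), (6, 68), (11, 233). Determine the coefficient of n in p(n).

-1

Write p(n) = an^2 + bn + c. Substituting each data point gives a linear system:
  9a + 3b + c = 17
  36a + 6b + c = 68
  121a + 11b + c = 233
Solving the system yields a = 2, b = -1, c = 2.
So p(n) = 2n^2 - n + 2.
The coefficient of n is -1.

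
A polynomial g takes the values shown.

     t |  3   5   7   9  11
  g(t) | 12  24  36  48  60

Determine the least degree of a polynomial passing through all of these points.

1

Forward differences of the values at t = 3, 5, 7, 9, 11:
  g  : 12  24  36  48  60
  Δ  : 12  12  12  12
  Δ^2: 0  0  0
  Δ^3: 0  0
  Δ^4: 0
The first differences are constant (12) and nonzero, while all higher differences vanish, so the minimal degree is 1.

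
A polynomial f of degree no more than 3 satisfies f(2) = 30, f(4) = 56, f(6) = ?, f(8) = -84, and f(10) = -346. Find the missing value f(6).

The 4 known points determine the degree-3 polynomial uniquely.
Write f(u) = au^3 + bu^2 + cu + d. Substituting each data point gives a linear system:
  8a + 4b + 2c + d = 30
  64a + 16b + 4c + d = 56
  512a + 64b + 8c + d = -84
  1000a + 100b + 10c + d = -346
Solving the system yields a = -1, b = 6, c = 5, d = 4.
So f(u) = -u^3 + 6u^2 + 5u + 4.
Then f(6) = 34.

34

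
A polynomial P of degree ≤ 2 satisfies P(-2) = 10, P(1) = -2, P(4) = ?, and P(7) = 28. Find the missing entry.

4

The 3 known points determine the degree-2 polynomial uniquely.
Write P(n) = an^2 + bn + c. Substituting each data point gives a linear system:
  4a - 2b + c = 10
  a + b + c = -2
  49a + 7b + c = 28
Solving the system yields a = 1, b = -3, c = 0.
So P(n) = n² - 3n.
Then P(4) = 4.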